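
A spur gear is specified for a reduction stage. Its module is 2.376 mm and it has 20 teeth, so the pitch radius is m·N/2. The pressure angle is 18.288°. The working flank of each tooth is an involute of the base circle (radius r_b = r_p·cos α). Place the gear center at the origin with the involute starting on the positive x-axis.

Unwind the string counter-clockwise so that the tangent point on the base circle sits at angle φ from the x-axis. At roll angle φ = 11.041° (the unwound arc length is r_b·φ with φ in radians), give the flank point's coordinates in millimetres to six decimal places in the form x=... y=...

pitch radius r_p = m·N/2 = 2.376·20/2 = 23.760000
base radius r_b = r_p·cos α = 23.760000·cos 18.288° = 22.559911
roll angle φ = 11.041° = 0.19270180 rad
x = r_b·(cos φ + φ·sin φ) = 22.559911·(0.98149039 + 0.19270180·0.19151138) = 22.974901
y = r_b·(sin φ − φ·cos φ) = 22.559911·(0.19151138 − 0.19270180·0.98149039) = 0.053612

x=22.974901 y=0.053612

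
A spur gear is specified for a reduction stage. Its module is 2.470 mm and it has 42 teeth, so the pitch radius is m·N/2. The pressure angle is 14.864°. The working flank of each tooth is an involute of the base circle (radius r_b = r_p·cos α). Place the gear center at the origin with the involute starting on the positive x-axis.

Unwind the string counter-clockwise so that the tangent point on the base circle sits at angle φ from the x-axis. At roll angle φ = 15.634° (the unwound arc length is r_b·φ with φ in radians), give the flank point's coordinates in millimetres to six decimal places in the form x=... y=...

pitch radius r_p = m·N/2 = 2.470·42/2 = 51.870000
base radius r_b = r_p·cos α = 51.870000·cos 14.864° = 50.134298
roll angle φ = 15.634° = 0.27286478 rad
x = r_b·(cos φ + φ·sin φ) = 50.134298·(0.96300282 + 0.27286478·0.26949133) = 51.966080
y = r_b·(sin φ − φ·cos φ) = 50.134298·(0.26949133 − 0.27286478·0.96300282) = 0.336992

x=51.966080 y=0.336992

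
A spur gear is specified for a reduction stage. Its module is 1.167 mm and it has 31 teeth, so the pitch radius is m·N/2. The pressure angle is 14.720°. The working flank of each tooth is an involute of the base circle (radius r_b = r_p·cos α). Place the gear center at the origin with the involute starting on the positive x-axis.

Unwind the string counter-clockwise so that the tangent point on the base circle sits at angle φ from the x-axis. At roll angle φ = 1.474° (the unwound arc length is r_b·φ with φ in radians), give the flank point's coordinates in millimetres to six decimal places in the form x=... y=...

x=17.500608 y=0.000099

pitch radius r_p = m·N/2 = 1.167·31/2 = 18.088500
base radius r_b = r_p·cos α = 18.088500·cos 14.720° = 17.494819
roll angle φ = 1.474° = 0.02572615 rad
x = r_b·(cos φ + φ·sin φ) = 17.494819·(0.99966910 + 0.02572615·0.02572332) = 17.500608
y = r_b·(sin φ − φ·cos φ) = 17.494819·(0.02572332 − 0.02572615·0.99966910) = 0.000099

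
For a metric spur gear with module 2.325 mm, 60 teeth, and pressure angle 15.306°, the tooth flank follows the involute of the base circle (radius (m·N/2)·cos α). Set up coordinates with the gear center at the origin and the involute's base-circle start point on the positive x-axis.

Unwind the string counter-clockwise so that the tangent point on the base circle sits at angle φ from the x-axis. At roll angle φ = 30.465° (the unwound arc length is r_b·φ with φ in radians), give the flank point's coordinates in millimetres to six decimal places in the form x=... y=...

pitch radius r_p = m·N/2 = 2.325·60/2 = 69.750000
base radius r_b = r_p·cos α = 69.750000·cos 15.306° = 67.275952
roll angle φ = 30.465° = 0.53171456 rad
x = r_b·(cos φ + φ·sin φ) = 67.275952·(0.86193904 + 0.53171456·0.50701193) = 76.124399
y = r_b·(sin φ − φ·cos φ) = 67.275952·(0.50701193 − 0.53171456·0.86193904) = 3.276769

x=76.124399 y=3.276769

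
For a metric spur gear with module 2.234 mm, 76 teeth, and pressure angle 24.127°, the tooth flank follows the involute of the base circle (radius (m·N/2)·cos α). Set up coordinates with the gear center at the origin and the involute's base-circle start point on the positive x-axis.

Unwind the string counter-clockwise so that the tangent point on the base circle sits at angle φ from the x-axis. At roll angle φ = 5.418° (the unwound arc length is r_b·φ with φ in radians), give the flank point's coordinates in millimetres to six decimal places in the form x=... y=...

x=77.821595 y=0.021818

pitch radius r_p = m·N/2 = 2.234·76/2 = 84.892000
base radius r_b = r_p·cos α = 84.892000·cos 24.127° = 77.475975
roll angle φ = 5.418° = 0.09456194 rad
x = r_b·(cos φ + φ·sin φ) = 77.475975·(0.99553235 + 0.09456194·0.09442107) = 77.821595
y = r_b·(sin φ − φ·cos φ) = 77.475975·(0.09442107 − 0.09456194·0.99553235) = 0.021818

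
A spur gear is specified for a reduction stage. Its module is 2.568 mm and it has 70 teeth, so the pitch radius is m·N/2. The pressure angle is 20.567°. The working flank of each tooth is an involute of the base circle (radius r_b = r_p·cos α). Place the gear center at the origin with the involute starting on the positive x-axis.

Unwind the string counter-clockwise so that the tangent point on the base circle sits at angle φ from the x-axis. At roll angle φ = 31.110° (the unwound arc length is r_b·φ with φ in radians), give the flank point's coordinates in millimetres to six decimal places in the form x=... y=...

pitch radius r_p = m·N/2 = 2.568·70/2 = 89.880000
base radius r_b = r_p·cos α = 89.880000·cos 20.567° = 84.151231
roll angle φ = 31.110° = 0.54297193 rad
x = r_b·(cos φ + φ·sin φ) = 84.151231·(0.85617692 + 0.54297193·0.51668277) = 95.656485
y = r_b·(sin φ − φ·cos φ) = 84.151231·(0.51668277 − 0.54297193·0.85617692) = 4.359264

x=95.656485 y=4.359264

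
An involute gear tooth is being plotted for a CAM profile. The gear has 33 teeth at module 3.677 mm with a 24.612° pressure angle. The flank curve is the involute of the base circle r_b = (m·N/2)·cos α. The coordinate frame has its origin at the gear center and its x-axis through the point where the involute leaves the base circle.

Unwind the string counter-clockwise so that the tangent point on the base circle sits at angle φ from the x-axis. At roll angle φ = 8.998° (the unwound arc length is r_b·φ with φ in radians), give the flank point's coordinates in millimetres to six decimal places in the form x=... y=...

pitch radius r_p = m·N/2 = 3.677·33/2 = 60.670500
base radius r_b = r_p·cos α = 60.670500·cos 24.612° = 55.158519
roll angle φ = 8.998° = 0.15704473 rad
x = r_b·(cos φ + φ·sin φ) = 55.158519·(0.98769380 + 0.15704473·0.15639999) = 55.834519
y = r_b·(sin φ − φ·cos φ) = 55.158519·(0.15639999 − 0.15704473·0.98769380) = 0.071038

x=55.834519 y=0.071038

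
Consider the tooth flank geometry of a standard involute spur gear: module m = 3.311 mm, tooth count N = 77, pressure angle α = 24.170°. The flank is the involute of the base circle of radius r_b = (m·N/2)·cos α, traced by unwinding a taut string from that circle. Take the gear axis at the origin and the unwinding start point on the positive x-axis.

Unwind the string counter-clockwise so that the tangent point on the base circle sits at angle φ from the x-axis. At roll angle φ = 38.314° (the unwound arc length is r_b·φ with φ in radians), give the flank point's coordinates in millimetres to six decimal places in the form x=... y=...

pitch radius r_p = m·N/2 = 3.311·77/2 = 127.473500
base radius r_b = r_p·cos α = 127.473500·cos 24.170° = 116.298488
roll angle φ = 38.314° = 0.66870545 rad
x = r_b·(cos φ + φ·sin φ) = 116.298488·(0.78462491 + 0.66870545·0.61997077) = 139.465465
y = r_b·(sin φ − φ·cos φ) = 116.298488·(0.61997077 − 0.66870545·0.78462491) = 11.081829

x=139.465465 y=11.081829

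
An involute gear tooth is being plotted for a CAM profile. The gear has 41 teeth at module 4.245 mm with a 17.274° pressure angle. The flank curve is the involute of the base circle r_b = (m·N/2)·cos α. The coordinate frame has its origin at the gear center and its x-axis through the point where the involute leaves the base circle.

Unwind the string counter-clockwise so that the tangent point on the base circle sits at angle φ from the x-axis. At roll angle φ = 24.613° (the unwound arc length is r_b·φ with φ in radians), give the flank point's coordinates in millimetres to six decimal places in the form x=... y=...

x=90.414571 y=2.155541

pitch radius r_p = m·N/2 = 4.245·41/2 = 87.022500
base radius r_b = r_p·cos α = 87.022500·cos 17.274° = 83.097406
roll angle φ = 24.613° = 0.42957789 rad
x = r_b·(cos φ + φ·sin φ) = 83.097406·(0.90914163 + 0.42957789·0.41648708) = 90.414571
y = r_b·(sin φ − φ·cos φ) = 83.097406·(0.41648708 − 0.42957789·0.90914163) = 2.155541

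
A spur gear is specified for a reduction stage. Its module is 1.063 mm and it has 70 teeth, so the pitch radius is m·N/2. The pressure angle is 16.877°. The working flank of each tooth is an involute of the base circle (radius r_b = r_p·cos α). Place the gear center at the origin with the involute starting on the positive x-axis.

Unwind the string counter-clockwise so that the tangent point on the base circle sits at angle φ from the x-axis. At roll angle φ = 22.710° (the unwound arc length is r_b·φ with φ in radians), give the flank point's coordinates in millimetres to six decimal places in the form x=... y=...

pitch radius r_p = m·N/2 = 1.063·70/2 = 37.205000
base radius r_b = r_p·cos α = 37.205000·cos 16.877° = 35.602588
roll angle φ = 22.710° = 0.39636427 rad
x = r_b·(cos φ + φ·sin φ) = 35.602588·(0.92247072 + 0.39636427·0.38606705) = 38.290367
y = r_b·(sin φ − φ·cos φ) = 35.602588·(0.38606705 − 0.39636427·0.92247072) = 0.727454

x=38.290367 y=0.727454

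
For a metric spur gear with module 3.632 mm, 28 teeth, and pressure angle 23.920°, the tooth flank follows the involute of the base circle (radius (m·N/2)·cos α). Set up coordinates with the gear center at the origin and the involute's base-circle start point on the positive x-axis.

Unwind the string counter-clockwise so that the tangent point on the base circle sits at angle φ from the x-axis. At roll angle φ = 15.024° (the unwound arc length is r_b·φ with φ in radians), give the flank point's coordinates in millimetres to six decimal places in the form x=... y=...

x=48.051400 y=0.277429

pitch radius r_p = m·N/2 = 3.632·28/2 = 50.848000
base radius r_b = r_p·cos α = 50.848000·cos 23.920° = 46.480791
roll angle φ = 15.024° = 0.26221827 rad
x = r_b·(cos φ + φ·sin φ) = 46.480791·(0.96581733 + 0.26221827·0.25922363) = 48.051400
y = r_b·(sin φ − φ·cos φ) = 46.480791·(0.25922363 − 0.26221827·0.96581733) = 0.277429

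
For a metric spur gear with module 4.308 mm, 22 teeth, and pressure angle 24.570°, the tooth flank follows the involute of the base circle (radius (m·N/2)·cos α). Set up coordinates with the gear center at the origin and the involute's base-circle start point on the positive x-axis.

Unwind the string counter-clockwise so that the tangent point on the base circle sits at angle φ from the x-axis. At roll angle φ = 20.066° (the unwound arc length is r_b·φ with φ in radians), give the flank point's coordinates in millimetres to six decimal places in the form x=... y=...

pitch radius r_p = m·N/2 = 4.308·22/2 = 47.388000
base radius r_b = r_p·cos α = 47.388000·cos 24.570° = 43.097204
roll angle φ = 20.066° = 0.35021777 rad
x = r_b·(cos φ + φ·sin φ) = 43.097204·(0.93929802 + 0.35021777·0.34310236) = 45.659701
y = r_b·(sin φ − φ·cos φ) = 43.097204·(0.34310236 − 0.35021777·0.93929802) = 0.609546

x=45.659701 y=0.609546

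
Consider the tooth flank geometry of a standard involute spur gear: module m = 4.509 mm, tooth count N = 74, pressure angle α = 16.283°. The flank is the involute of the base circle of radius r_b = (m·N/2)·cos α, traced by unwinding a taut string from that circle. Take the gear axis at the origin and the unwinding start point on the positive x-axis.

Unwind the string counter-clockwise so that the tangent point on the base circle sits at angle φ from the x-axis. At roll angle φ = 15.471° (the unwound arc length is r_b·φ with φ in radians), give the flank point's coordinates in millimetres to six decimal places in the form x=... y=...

pitch radius r_p = m·N/2 = 4.509·74/2 = 166.833000
base radius r_b = r_p·cos α = 166.833000·cos 16.283° = 160.141082
roll angle φ = 15.471° = 0.27001989 rad
x = r_b·(cos φ + φ·sin φ) = 160.141082·(0.96376559 + 0.27001989·0.26675060) = 165.873102
y = r_b·(sin φ − φ·cos φ) = 160.141082·(0.26675060 − 0.27001989·0.96376559) = 1.043275

x=165.873102 y=1.043275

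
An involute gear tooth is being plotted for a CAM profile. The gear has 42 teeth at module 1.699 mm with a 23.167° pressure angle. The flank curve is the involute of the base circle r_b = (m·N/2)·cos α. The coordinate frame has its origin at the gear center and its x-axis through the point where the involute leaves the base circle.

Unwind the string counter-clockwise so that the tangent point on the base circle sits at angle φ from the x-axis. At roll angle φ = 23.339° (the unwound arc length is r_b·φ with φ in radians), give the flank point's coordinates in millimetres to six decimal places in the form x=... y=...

pitch radius r_p = m·N/2 = 1.699·42/2 = 35.679000
base radius r_b = r_p·cos α = 35.679000·cos 23.167° = 32.801920
roll angle φ = 23.339° = 0.40734239 rad
x = r_b·(cos φ + φ·sin φ) = 32.801920·(0.91817693 + 0.40734239·0.39617058) = 35.411444
y = r_b·(sin φ − φ·cos φ) = 32.801920·(0.39617058 − 0.40734239·0.91817693) = 0.726831

x=35.411444 y=0.726831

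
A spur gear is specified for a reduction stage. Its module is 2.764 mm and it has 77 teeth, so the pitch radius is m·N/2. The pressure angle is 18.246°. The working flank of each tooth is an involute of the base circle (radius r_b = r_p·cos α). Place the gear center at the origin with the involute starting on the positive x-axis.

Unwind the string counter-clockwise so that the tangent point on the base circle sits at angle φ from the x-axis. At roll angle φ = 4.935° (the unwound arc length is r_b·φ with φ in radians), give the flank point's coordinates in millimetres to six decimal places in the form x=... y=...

x=101.437795 y=0.021510

pitch radius r_p = m·N/2 = 2.764·77/2 = 106.414000
base radius r_b = r_p·cos α = 106.414000·cos 18.246° = 101.063609
roll angle φ = 4.935° = 0.08613200 rad
x = r_b·(cos φ + φ·sin φ) = 101.063609·(0.99629293 + 0.08613200·0.08602554) = 101.437795
y = r_b·(sin φ − φ·cos φ) = 101.063609·(0.08602554 − 0.08613200·0.99629293) = 0.021510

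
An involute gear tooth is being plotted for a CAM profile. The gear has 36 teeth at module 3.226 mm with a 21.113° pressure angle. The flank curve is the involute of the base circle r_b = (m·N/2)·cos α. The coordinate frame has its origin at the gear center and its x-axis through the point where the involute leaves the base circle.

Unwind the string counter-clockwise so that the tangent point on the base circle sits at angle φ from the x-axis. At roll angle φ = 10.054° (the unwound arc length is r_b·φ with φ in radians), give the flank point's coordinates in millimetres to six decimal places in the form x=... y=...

pitch radius r_p = m·N/2 = 3.226·36/2 = 58.068000
base radius r_b = r_p·cos α = 58.068000·cos 21.113° = 54.170001
roll angle φ = 10.054° = 0.17547540 rad
x = r_b·(cos φ + φ·sin φ) = 54.170001·(0.98464366 + 0.17547540·0.17457626) = 54.997583
y = r_b·(sin φ − φ·cos φ) = 54.170001·(0.17457626 − 0.17547540·0.98464366) = 0.097263

x=54.997583 y=0.097263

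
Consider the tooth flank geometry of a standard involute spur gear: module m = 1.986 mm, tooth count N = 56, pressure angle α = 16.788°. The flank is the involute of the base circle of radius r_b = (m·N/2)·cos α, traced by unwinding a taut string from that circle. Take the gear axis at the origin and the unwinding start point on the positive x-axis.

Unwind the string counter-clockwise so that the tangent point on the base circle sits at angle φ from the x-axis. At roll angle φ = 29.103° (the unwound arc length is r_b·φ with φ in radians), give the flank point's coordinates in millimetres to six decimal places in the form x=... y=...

pitch radius r_p = m·N/2 = 1.986·56/2 = 55.608000
base radius r_b = r_p·cos α = 55.608000·cos 16.788° = 53.237988
roll angle φ = 29.103° = 0.50794317 rad
x = r_b·(cos φ + φ·sin φ) = 53.237988·(0.87374676 + 0.50794317·0.48638113) = 59.669176
y = r_b·(sin φ − φ·cos φ) = 53.237988·(0.48638113 − 0.50794317·0.87374676) = 2.266204

x=59.669176 y=2.266204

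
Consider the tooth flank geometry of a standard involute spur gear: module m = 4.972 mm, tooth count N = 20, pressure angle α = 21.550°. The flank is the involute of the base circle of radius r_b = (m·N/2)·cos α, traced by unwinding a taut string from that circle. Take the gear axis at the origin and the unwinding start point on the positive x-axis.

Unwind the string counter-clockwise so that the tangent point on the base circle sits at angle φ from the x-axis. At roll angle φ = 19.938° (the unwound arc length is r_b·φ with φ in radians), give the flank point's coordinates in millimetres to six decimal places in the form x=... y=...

pitch radius r_p = m·N/2 = 4.972·20/2 = 49.720000
base radius r_b = r_p·cos α = 49.720000·cos 21.550° = 46.244442
roll angle φ = 19.938° = 0.34798375 rad
x = r_b·(cos φ + φ·sin φ) = 46.244442·(0.94006217 + 0.34798375·0.34100310) = 48.960179
y = r_b·(sin φ − φ·cos φ) = 46.244442·(0.34100310 − 0.34798375·0.94006217) = 0.641722

x=48.960179 y=0.641722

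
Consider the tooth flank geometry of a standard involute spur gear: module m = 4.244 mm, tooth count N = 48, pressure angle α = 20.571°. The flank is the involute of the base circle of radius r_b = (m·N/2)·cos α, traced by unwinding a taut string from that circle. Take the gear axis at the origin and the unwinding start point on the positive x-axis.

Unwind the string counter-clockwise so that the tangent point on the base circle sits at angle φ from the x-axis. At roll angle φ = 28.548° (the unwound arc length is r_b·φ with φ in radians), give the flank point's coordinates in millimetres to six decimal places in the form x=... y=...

x=106.473996 y=3.835220

pitch radius r_p = m·N/2 = 4.244·48/2 = 101.856000
base radius r_b = r_p·cos α = 101.856000·cos 20.571° = 95.361407
roll angle φ = 28.548° = 0.49825659 rad
x = r_b·(cos φ + φ·sin φ) = 95.361407·(0.87841706 + 0.49825659·0.47789483) = 106.473996
y = r_b·(sin φ − φ·cos φ) = 95.361407·(0.47789483 − 0.49825659·0.87841706) = 3.835220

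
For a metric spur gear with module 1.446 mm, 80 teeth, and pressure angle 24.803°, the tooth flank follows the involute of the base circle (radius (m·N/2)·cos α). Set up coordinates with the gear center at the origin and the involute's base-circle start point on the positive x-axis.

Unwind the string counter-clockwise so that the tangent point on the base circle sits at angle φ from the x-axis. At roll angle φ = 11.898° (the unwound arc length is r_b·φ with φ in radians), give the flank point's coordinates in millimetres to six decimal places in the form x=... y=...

pitch radius r_p = m·N/2 = 1.446·80/2 = 57.840000
base radius r_b = r_p·cos α = 57.840000·cos 24.803° = 52.504579
roll angle φ = 11.898° = 0.20765927 rad
x = r_b·(cos φ + φ·sin φ) = 52.504579·(0.97851618 + 0.20765927·0.20617003) = 53.624465
y = r_b·(sin φ − φ·cos φ) = 52.504579·(0.20617003 − 0.20765927·0.97851618) = 0.156047

x=53.624465 y=0.156047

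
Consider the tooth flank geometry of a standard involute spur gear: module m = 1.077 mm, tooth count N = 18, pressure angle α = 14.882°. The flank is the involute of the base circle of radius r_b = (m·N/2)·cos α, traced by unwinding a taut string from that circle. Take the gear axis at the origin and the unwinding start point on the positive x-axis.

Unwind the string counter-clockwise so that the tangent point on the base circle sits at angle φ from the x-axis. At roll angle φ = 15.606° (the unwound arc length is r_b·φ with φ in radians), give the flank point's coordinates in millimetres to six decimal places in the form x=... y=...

x=9.708942 y=0.062633

pitch radius r_p = m·N/2 = 1.077·18/2 = 9.693000
base radius r_b = r_p·cos α = 9.693000·cos 14.882° = 9.367866
roll angle φ = 15.606° = 0.27237608 rad
x = r_b·(cos φ + φ·sin φ) = 9.367866·(0.96313440 + 0.27237608·0.26902068) = 9.708942
y = r_b·(sin φ − φ·cos φ) = 9.367866·(0.26902068 − 0.27237608·0.96313440) = 0.062633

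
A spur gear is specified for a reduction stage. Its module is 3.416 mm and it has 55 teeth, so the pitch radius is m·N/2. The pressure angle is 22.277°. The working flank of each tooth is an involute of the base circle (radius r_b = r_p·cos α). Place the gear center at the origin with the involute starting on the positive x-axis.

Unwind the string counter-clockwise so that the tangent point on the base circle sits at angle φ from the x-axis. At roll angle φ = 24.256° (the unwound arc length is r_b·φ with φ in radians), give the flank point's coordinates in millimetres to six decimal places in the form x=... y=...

x=94.372718 y=2.159370

pitch radius r_p = m·N/2 = 3.416·55/2 = 93.940000
base radius r_b = r_p·cos α = 93.940000·cos 22.277° = 86.928503
roll angle φ = 24.256° = 0.42334706 rad
x = r_b·(cos φ + φ·sin φ) = 86.928503·(0.91171903 + 0.42334706·0.41081433) = 94.372718
y = r_b·(sin φ − φ·cos φ) = 86.928503·(0.41081433 − 0.42334706·0.91171903) = 2.159370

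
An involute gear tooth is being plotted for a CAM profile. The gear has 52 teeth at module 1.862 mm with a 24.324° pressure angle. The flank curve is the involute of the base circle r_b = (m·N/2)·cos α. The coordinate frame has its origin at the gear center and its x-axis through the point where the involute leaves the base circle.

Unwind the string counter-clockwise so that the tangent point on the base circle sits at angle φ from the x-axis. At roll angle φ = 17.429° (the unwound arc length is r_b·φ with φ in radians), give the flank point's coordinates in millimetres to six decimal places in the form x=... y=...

pitch radius r_p = m·N/2 = 1.862·52/2 = 48.412000
base radius r_b = r_p·cos α = 48.412000·cos 24.324° = 44.114507
roll angle φ = 17.429° = 0.30419344 rad
x = r_b·(cos φ + φ·sin φ) = 44.114507·(0.95408885 + 0.30419344·0.29952374) = 46.108571
y = r_b·(sin φ − φ·cos φ) = 44.114507·(0.29952374 − 0.30419344·0.95408885) = 0.410096

x=46.108571 y=0.410096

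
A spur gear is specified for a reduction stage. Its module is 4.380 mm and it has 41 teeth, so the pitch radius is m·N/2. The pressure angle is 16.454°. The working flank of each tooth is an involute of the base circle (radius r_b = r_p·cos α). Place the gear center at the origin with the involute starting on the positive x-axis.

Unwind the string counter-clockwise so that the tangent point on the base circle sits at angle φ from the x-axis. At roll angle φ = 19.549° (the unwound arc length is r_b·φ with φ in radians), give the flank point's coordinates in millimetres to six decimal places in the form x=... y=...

pitch radius r_p = m·N/2 = 4.380·41/2 = 89.790000
base radius r_b = r_p·cos α = 89.790000·cos 16.454° = 86.112870
roll angle φ = 19.549° = 0.34119442 rad
x = r_b·(cos φ + φ·sin φ) = 86.112870·(0.94235567 + 0.34119442·0.33461289) = 90.980290
y = r_b·(sin φ − φ·cos φ) = 86.112870·(0.33461289 − 0.34119442·0.94235567) = 1.126908

x=90.980290 y=1.126908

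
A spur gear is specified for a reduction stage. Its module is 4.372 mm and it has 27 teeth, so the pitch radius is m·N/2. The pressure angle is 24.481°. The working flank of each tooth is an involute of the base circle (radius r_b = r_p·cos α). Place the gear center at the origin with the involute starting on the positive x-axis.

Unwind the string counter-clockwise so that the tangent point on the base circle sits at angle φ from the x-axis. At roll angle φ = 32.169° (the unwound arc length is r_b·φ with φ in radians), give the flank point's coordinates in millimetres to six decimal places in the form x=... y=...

pitch radius r_p = m·N/2 = 4.372·27/2 = 59.022000
base radius r_b = r_p·cos α = 59.022000·cos 24.481° = 53.715848
roll angle φ = 32.169° = 0.56145497 rad
x = r_b·(cos φ + φ·sin φ) = 53.715848·(0.84648136 + 0.56145497·0.53241836) = 61.526685
y = r_b·(sin φ − φ·cos φ) = 53.715848·(0.53241836 − 0.56145497·0.84648136) = 3.070248

x=61.526685 y=3.070248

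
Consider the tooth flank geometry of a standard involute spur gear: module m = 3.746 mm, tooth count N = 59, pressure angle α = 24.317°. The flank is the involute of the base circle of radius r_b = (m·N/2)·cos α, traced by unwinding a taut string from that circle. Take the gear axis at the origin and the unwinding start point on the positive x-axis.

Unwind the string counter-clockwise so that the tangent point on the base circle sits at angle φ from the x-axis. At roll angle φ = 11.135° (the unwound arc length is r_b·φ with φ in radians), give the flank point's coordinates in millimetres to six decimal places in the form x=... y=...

x=102.586749 y=0.245461

pitch radius r_p = m·N/2 = 3.746·59/2 = 110.507000
base radius r_b = r_p·cos α = 110.507000·cos 24.317° = 100.702945
roll angle φ = 11.135° = 0.19434241 rad
x = r_b·(cos φ + φ·sin φ) = 100.702945·(0.98117488 + 0.19434241·0.19312137) = 102.586749
y = r_b·(sin φ − φ·cos φ) = 100.702945·(0.19312137 − 0.19434241·0.98117488) = 0.245461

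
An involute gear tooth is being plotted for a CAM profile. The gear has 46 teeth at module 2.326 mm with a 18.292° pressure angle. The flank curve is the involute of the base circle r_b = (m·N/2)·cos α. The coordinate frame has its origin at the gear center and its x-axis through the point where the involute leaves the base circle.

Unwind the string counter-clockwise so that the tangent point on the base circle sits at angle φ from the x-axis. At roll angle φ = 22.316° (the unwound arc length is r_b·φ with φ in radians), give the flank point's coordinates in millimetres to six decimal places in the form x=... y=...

pitch radius r_p = m·N/2 = 2.326·46/2 = 53.498000
base radius r_b = r_p·cos α = 53.498000·cos 18.292° = 50.794709
roll angle φ = 22.316° = 0.38948768 rad
x = r_b·(cos φ + φ·sin φ) = 50.794709·(0.92510372 + 0.38948768·0.37971451) = 54.502613
y = r_b·(sin φ − φ·cos φ) = 50.794709·(0.37971451 − 0.38948768·0.92510372) = 0.985317

x=54.502613 y=0.985317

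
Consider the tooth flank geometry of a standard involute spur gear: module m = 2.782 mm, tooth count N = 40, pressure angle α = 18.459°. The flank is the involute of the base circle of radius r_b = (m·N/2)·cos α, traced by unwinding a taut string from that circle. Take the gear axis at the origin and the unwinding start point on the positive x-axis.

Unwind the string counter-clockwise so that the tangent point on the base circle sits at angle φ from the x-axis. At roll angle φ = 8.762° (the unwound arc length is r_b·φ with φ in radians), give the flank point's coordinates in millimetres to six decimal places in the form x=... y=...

x=53.390878 y=0.062770

pitch radius r_p = m·N/2 = 2.782·40/2 = 55.640000
base radius r_b = r_p·cos α = 55.640000·cos 18.459° = 52.777348
roll angle φ = 8.762° = 0.15292575 rad
x = r_b·(cos φ + φ·sin φ) = 52.777348·(0.98832963 + 0.15292575·0.15233038) = 53.390878
y = r_b·(sin φ − φ·cos φ) = 52.777348·(0.15233038 − 0.15292575·0.98832963) = 0.062770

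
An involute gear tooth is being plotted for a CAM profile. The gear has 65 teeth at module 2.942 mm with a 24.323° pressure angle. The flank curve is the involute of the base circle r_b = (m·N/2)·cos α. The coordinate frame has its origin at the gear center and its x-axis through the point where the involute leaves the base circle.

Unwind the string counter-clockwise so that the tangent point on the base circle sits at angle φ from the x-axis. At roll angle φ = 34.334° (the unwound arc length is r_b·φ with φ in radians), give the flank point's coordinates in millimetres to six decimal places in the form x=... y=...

pitch radius r_p = m·N/2 = 2.942·65/2 = 95.615000
base radius r_b = r_p·cos α = 95.615000·cos 24.323° = 87.128022
roll angle φ = 34.334° = 0.59924135 rad
x = r_b·(cos φ + φ·sin φ) = 87.128022·(0.82576375 + 0.59924135·0.56401617) = 101.394849
y = r_b·(sin φ − φ·cos φ) = 87.128022·(0.56401617 − 0.59924135·0.82576375) = 6.027899

x=101.394849 y=6.027899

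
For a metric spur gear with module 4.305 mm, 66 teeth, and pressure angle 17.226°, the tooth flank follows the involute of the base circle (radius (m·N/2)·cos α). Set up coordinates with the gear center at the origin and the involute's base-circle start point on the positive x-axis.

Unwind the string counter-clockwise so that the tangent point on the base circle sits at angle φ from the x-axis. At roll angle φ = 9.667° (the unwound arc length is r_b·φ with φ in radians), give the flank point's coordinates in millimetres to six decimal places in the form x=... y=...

x=137.610184 y=0.216623

pitch radius r_p = m·N/2 = 4.305·66/2 = 142.065000
base radius r_b = r_p·cos α = 142.065000·cos 17.226° = 135.692543
roll angle φ = 9.667° = 0.16872098 rad
x = r_b·(cos φ + φ·sin φ) = 135.692543·(0.98580035 + 0.16872098·0.16792163) = 137.610184
y = r_b·(sin φ − φ·cos φ) = 135.692543·(0.16792163 − 0.16872098·0.98580035) = 0.216623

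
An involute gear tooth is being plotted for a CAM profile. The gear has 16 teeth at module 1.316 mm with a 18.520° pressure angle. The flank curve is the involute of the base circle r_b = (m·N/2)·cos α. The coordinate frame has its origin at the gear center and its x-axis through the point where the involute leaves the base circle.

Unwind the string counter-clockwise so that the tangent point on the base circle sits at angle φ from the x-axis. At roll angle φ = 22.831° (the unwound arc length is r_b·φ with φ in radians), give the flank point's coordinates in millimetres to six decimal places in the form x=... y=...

x=10.744150 y=0.207217

pitch radius r_p = m·N/2 = 1.316·16/2 = 10.528000
base radius r_b = r_p·cos α = 10.528000·cos 18.520° = 9.982785
roll angle φ = 22.831° = 0.39847612 rad
x = r_b·(cos φ + φ·sin φ) = 9.982785·(0.92165335 + 0.39847612·0.38801431) = 10.744150
y = r_b·(sin φ − φ·cos φ) = 9.982785·(0.38801431 − 0.39847612·0.92165335) = 0.207217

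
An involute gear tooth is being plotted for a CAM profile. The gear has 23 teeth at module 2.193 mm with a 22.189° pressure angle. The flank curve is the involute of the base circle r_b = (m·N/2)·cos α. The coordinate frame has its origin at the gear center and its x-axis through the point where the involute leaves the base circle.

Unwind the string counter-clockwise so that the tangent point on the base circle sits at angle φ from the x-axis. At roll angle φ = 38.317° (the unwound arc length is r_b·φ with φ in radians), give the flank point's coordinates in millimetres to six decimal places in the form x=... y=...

pitch radius r_p = m·N/2 = 2.193·23/2 = 25.219500
base radius r_b = r_p·cos α = 25.219500·cos 22.189° = 23.351822
roll angle φ = 38.317° = 0.66875781 rad
x = r_b·(cos φ + φ·sin φ) = 23.351822·(0.78459244 + 0.66875781·0.62001185) = 28.004211
y = r_b·(sin φ − φ·cos φ) = 23.351822·(0.62001185 − 0.66875781·0.78459244) = 2.225651

x=28.004211 y=2.225651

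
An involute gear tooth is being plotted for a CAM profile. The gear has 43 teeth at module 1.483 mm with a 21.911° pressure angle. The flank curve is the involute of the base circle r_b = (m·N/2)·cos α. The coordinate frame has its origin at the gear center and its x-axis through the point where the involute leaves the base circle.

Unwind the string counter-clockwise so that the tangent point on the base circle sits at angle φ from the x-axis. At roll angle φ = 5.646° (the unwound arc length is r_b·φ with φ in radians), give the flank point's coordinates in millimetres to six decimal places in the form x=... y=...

x=29.724586 y=0.009426

pitch radius r_p = m·N/2 = 1.483·43/2 = 31.884500
base radius r_b = r_p·cos α = 31.884500·cos 21.911° = 29.581311
roll angle φ = 5.646° = 0.09854129 rad
x = r_b·(cos φ + φ·sin φ) = 29.581311·(0.99514873 + 0.09854129·0.09838189) = 29.724586
y = r_b·(sin φ − φ·cos φ) = 29.581311·(0.09838189 − 0.09854129·0.99514873) = 0.009426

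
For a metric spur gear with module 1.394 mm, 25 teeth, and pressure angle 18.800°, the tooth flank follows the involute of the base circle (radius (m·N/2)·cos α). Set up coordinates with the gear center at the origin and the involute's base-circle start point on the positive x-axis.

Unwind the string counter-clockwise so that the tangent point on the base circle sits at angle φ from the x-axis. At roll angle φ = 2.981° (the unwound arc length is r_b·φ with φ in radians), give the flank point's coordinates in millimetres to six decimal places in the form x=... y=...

x=16.517674 y=0.000774

pitch radius r_p = m·N/2 = 1.394·25/2 = 17.425000
base radius r_b = r_p·cos α = 17.425000·cos 18.800° = 16.495363
roll angle φ = 2.981° = 0.05202827 rad
x = r_b·(cos φ + φ·sin φ) = 16.495363·(0.99864684 + 0.05202827·0.05200480) = 16.517674
y = r_b·(sin φ − φ·cos φ) = 16.495363·(0.05200480 − 0.05202827·0.99864684) = 0.000774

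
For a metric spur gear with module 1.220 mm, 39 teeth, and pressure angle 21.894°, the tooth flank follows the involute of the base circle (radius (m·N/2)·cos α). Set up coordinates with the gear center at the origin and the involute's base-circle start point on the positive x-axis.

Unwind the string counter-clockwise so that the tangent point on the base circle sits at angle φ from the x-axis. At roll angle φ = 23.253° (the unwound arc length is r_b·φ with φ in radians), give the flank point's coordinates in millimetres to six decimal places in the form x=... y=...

x=23.817868 y=0.483795

pitch radius r_p = m·N/2 = 1.220·39/2 = 23.790000
base radius r_b = r_p·cos α = 23.790000·cos 21.894° = 22.074154
roll angle φ = 23.253° = 0.40584141 rad
x = r_b·(cos φ + φ·sin φ) = 22.074154·(0.91877054 + 0.40584141·0.39479196) = 23.817868
y = r_b·(sin φ − φ·cos φ) = 22.074154·(0.39479196 − 0.40584141·0.91877054) = 0.483795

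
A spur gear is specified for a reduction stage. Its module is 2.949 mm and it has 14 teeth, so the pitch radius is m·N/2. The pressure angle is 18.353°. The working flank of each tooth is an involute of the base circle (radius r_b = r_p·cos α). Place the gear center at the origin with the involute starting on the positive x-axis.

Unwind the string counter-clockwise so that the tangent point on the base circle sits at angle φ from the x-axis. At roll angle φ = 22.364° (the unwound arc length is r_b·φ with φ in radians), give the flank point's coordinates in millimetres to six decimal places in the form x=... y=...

pitch radius r_p = m·N/2 = 2.949·14/2 = 20.643000
base radius r_b = r_p·cos α = 20.643000·cos 18.353° = 19.592986
roll angle φ = 22.364° = 0.39032543 rad
x = r_b·(cos φ + φ·sin φ) = 19.592986·(0.92478528 + 0.39032543·0.38048939) = 21.029151
y = r_b·(sin φ − φ·cos φ) = 19.592986·(0.38048939 − 0.39032543·0.92478528) = 0.382498

x=21.029151 y=0.382498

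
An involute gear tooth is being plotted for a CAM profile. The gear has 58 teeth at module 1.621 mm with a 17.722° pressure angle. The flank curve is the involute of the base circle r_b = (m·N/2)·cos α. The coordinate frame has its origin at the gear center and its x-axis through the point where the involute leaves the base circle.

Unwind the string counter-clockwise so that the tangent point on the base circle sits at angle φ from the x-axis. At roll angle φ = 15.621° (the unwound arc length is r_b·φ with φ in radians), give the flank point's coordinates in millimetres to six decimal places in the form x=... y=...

x=46.411587 y=0.300242

pitch radius r_p = m·N/2 = 1.621·58/2 = 47.009000
base radius r_b = r_p·cos α = 47.009000·cos 17.722° = 44.778172
roll angle φ = 15.621° = 0.27263788 rad
x = r_b·(cos φ + φ·sin φ) = 44.778172·(0.96306394 + 0.27263788·0.26927282) = 46.411587
y = r_b·(sin φ − φ·cos φ) = 44.778172·(0.26927282 − 0.27263788·0.96306394) = 0.300242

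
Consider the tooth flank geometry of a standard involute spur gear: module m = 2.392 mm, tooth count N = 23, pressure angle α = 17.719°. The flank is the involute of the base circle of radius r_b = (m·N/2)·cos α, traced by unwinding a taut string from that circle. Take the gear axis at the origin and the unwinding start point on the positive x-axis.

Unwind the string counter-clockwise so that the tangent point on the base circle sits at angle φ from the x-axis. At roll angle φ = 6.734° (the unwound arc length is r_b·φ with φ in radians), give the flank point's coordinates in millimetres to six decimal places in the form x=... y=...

x=26.383389 y=0.014161

pitch radius r_p = m·N/2 = 2.392·23/2 = 27.508000
base radius r_b = r_p·cos α = 27.508000·cos 17.719° = 26.203037
roll angle φ = 6.734° = 0.11753047 rad
x = r_b·(cos φ + φ·sin φ) = 26.203037·(0.99310124 + 0.11753047·0.11726008) = 26.383389
y = r_b·(sin φ − φ·cos φ) = 26.203037·(0.11726008 − 0.11753047·0.99310124) = 0.014161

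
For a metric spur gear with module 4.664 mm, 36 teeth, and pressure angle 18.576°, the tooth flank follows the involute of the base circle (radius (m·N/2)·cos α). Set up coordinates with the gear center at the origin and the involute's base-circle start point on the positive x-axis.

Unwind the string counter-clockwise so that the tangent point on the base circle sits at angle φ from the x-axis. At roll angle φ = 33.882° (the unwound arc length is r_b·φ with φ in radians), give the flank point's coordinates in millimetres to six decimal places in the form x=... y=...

x=92.299421 y=5.296007

pitch radius r_p = m·N/2 = 4.664·36/2 = 83.952000
base radius r_b = r_p·cos α = 83.952000·cos 18.576° = 79.578263
roll angle φ = 33.882° = 0.59135246 rad
x = r_b·(cos φ + φ·sin φ) = 79.578263·(0.83018746 + 0.59135246·0.55748433) = 92.299421
y = r_b·(sin φ − φ·cos φ) = 79.578263·(0.55748433 − 0.59135246·0.83018746) = 5.296007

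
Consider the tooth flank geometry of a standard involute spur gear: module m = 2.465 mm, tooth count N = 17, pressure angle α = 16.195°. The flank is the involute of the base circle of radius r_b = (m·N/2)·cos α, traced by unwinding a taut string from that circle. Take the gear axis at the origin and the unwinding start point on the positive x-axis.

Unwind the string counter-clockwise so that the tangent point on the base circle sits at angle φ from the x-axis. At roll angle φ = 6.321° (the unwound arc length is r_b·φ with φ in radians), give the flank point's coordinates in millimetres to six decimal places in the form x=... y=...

pitch radius r_p = m·N/2 = 2.465·17/2 = 20.952500
base radius r_b = r_p·cos α = 20.952500·cos 16.195° = 20.121063
roll angle φ = 6.321° = 0.11032226 rad
x = r_b·(cos φ + φ·sin φ) = 20.121063·(0.99392067 + 0.11032226·0.11009861) = 20.243138
y = r_b·(sin φ − φ·cos φ) = 20.121063·(0.11009861 − 0.11032226·0.99392067) = 0.008995

x=20.243138 y=0.008995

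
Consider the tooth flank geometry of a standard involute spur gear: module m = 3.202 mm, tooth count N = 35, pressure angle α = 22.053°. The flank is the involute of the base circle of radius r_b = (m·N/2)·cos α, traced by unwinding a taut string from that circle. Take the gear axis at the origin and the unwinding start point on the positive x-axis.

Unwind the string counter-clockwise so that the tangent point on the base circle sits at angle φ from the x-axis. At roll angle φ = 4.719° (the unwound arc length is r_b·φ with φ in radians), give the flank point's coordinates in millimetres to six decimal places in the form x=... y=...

x=52.111161 y=0.009666

pitch radius r_p = m·N/2 = 3.202·35/2 = 56.035000
base radius r_b = r_p·cos α = 56.035000·cos 22.053° = 51.935308
roll angle φ = 4.719° = 0.08236209 rad
x = r_b·(cos φ + φ·sin φ) = 51.935308·(0.99661016 + 0.08236209·0.08226900) = 52.111161
y = r_b·(sin φ − φ·cos φ) = 51.935308·(0.08226900 − 0.08236209·0.99661016) = 0.009666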